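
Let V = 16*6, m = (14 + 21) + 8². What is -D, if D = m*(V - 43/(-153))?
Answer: -162041/17 ≈ -9531.8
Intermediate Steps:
m = 99 (m = 35 + 64 = 99)
V = 96
D = 162041/17 (D = 99*(96 - 43/(-153)) = 99*(96 - 43*(-1/153)) = 99*(96 + 43/153) = 99*(14731/153) = 162041/17 ≈ 9531.8)
-D = -1*162041/17 = -162041/17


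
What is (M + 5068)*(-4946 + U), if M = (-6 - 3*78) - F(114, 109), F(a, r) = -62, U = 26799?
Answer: 106861170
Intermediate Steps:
M = -178 (M = (-6 - 3*78) - 1*(-62) = (-6 - 234) + 62 = -240 + 62 = -178)
(M + 5068)*(-4946 + U) = (-178 + 5068)*(-4946 + 26799) = 4890*21853 = 106861170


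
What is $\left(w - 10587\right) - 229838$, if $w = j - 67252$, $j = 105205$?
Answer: $-202472$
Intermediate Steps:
$w = 37953$ ($w = 105205 - 67252 = 37953$)
$\left(w - 10587\right) - 229838 = \left(37953 - 10587\right) - 229838 = 27366 - 229838 = -202472$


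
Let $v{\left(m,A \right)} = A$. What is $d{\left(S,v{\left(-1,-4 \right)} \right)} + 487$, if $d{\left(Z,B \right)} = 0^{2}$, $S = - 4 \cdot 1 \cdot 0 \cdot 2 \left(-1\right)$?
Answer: $487$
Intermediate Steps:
$S = 0$ ($S = - 4 \cdot 0 \cdot 2 \left(-1\right) = \left(-4\right) 0 \left(-1\right) = 0 \left(-1\right) = 0$)
$d{\left(Z,B \right)} = 0$
$d{\left(S,v{\left(-1,-4 \right)} \right)} + 487 = 0 + 487 = 487$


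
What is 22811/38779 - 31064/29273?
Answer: -536884453/1135177667 ≈ -0.47295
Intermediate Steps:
22811/38779 - 31064/29273 = -536884453/1135177667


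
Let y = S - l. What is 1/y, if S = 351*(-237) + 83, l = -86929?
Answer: 1/3825 ≈ 0.00026144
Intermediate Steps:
S = -83104 (S = -83187 + 83 = -83104)
y = 3825 (y = -83104 - 1*(-86929) = -83104 + 86929 = 3825)
1/y = 1/3825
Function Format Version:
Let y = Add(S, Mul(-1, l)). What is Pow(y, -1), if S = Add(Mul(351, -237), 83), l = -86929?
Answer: Rational(1, 3825) ≈ 0.00026144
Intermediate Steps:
S = -83104 (S = Add(-83187, 83) = -83104)
y = 3825 (y = Add(-83104, Mul(-1, -86929)) = Add(-83104, 86929) = 3825)
Pow(y, -1) = Pow(3825, -1) = Rational(1, 3825)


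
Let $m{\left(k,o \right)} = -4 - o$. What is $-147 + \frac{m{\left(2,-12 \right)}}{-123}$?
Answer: $- \frac{18089}{123} \approx -147.06$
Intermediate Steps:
$-147 + \frac{m{\left(2,-12 \right)}}{-123} = -147 + \frac{-4 - -12}{-123} = -147 + \left(-4 + 12\right) \left(- \frac{1}{123}\right) = -147 + 8 \left(- \frac{1}{123}\right) = -147 - \frac{8}{123} = - \frac{18089}{123}$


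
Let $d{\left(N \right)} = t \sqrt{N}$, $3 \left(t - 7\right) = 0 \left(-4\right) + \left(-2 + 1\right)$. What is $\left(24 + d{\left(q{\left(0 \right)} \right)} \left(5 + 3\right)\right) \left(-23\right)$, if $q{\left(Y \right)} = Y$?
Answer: $-552$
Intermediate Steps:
$t = \frac{20}{3}$ ($t = 7 + \frac{0 \left(-4\right) + \left(-2 + 1\right)}{3} = 7 + \frac{0 - 1}{3} = 7 + \frac{1}{3} \left(-1\right) = 7 - \frac{1}{3} = \frac{20}{3} \approx 6.6667$)
$d{\left(N \right)} = \frac{20 \sqrt{N}}{3}$
$\left(24 + d{\left(q{\left(0 \right)} \right)} \left(5 + 3\right)\right) \left(-23\right) = \left(24 + \frac{20 \sqrt{0}}{3} \left(5 + 3\right)\right) \left(-23\right) = \left(24 + \frac{20}{3} \cdot 0 \cdot 8\right) \left(-23\right) = \left(24 + 0 \cdot 8\right) \left(-23\right) = \left(24 + 0\right) \left(-23\right) = 24 \left(-23\right) = -552$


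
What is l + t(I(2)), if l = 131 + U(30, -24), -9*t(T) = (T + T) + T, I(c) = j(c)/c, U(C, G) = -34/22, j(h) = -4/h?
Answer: 4283/33 ≈ 129.79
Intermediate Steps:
U(C, G) = -17/11 (U(C, G) = -34*1/22 = -17/11)
I(c) = -4/c**2 (I(c) = (-4/c)/c = -4/c**2)
t(T) = -T/3 (t(T) = -((T + T) + T)/9 = -(2*T + T)/9 = -T/3)
l = 1424/11 (l = 131 - 17/11 = 1424/11 ≈ 129.45)
l + t(I(2)) = 1424/11 - (-4)/(3*2**2) = 1424/11 - (-4)/(3*4) = 1424/11 - 1/3*(-1) = 1424/11 + 1/3 = 4283/33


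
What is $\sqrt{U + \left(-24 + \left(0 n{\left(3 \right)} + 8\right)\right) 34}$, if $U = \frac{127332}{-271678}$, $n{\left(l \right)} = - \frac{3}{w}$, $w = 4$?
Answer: $\frac{i \sqrt{10046663578798}}{135839} \approx 23.334 i$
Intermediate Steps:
$n{\left(l \right)} = - \frac{3}{4}$
$U = - \frac{63666}{135839}$ ($U = 127332 \left(- \frac{1}{271678}\right) = - \frac{63666}{135839} \approx -0.46869$)
$\sqrt{U + \left(-24 + \left(0 n{\left(3 \right)} + 8\right)\right) 34} = \sqrt{- \frac{63666}{135839} + \left(-24 + \left(0 \left(- \frac{3}{4}\right) + 8\right)\right) 34} = \sqrt{- \frac{63666}{135839} + \left(-24 + \left(0 + 8\right)\right) 34} = \sqrt{- \frac{63666}{135839} + \left(-24 + 8\right) 34} = \sqrt{- \frac{63666}{135839} - 544} = \sqrt{- \frac{73960082}{135839}} = \frac{i \sqrt{10046663578798}}{135839}$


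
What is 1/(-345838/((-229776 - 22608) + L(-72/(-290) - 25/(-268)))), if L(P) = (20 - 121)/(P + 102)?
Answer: 501866663086/687697652567 ≈ 0.72978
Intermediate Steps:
L(P) = -101/(102 + P)
1/(-345838/((-229776 - 22608) + L(-72/(-290) - 25/(-268)))) = 1/(-345838/((-229776 - 22608) - 101/(102 + (-72/(-290) - 25/(-268))))) = 1/(-345838/(-252384 - 101/(102 + (-72*(-1/290) - 25*(-1/268))))) = 1/(-345838/(-252384 - 101/(102 + (36/145 + 25/268)))) = 1/(-345838/(-252384 - 101/(102 + 13273/38860))) = 1/(-345838/(-252384 - 101/3976993/38860)) = 1/(-345838/(-252384 - 101*38860/3976993)) = 1/(-345838/(-252384 - 3924860/3976993)) = 1/(-345838/(-1003733326172/3976993)) = 1/(-345838*(-3976993/1003733326172)) = 1/(687697652567/501866663086) = 501866663086/687697652567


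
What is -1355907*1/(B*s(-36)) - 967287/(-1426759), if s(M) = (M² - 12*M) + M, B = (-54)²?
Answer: 945972576617/2346482093616 ≈ 0.40314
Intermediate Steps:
B = 2916
s(M) = M² - 11*M
-1355907*1/(B*s(-36)) - 967287/(-1426759) = -1355907*(-1/(104976*(-11 - 36))) - 967287/(-1426759) = -1355907/(2916*(-36*(-47))) - 967287*(-1/1426759) = -1355907/(2916*1692) + 967287/1426759 = -1355907/4933872 + 967287/1426759 = -1355907*1/4933872 + 967287/1426759 = -451969/1644624 + 967287/1426759 = 945972576617/2346482093616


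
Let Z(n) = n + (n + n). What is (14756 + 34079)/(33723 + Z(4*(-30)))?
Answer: 48835/33363 ≈ 1.4637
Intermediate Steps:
Z(n) = 3*n (Z(n) = n + 2*n = 3*n)
(14756 + 34079)/(33723 + Z(4*(-30))) = (14756 + 34079)/(33723 + 3*(4*(-30))) = 48835/(33723 + 3*(-120)) = 48835/(33723 - 360) = 48835/33363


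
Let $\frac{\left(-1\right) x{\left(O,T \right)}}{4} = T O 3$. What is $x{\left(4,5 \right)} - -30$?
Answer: $-210$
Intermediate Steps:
$x{\left(O,T \right)} = - 12 O T$ ($x{\left(O,T \right)} = - 4 T O 3 = - 4 O T 3 = - 4 \cdot 3 O T = - 12 O T$)
$x{\left(4,5 \right)} - -30 = \left(-12\right) 4 \cdot 5 - -30 = -240 + 30 = -210$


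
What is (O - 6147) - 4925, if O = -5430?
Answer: -16502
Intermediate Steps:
(O - 6147) - 4925 = (-5430 - 6147) - 4925 = -11577 - 4925 = -16502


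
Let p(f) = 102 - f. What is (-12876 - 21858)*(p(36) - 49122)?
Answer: 1703911104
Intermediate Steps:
(-12876 - 21858)*(p(36) - 49122) = (-12876 - 21858)*((102 - 1*36) - 49122) = -34734*((102 - 36) - 49122) = -34734*(66 - 49122) = -34734*(-49056) = 1703911104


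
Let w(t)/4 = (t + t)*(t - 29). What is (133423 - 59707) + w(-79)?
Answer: 141972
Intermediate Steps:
w(t) = 8*t*(-29 + t) (w(t) = 4*((t + t)*(t - 29)) = 4*((2*t)*(-29 + t)) = 4*(2*t*(-29 + t)) = 8*t*(-29 + t))
(133423 - 59707) + w(-79) = (133423 - 59707) + 8*(-79)*(-29 - 79) = 73716 + 8*(-79)*(-108) = 73716 + 68256 = 141972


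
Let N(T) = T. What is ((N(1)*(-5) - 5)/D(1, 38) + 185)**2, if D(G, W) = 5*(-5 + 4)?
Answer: 34969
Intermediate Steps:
D(G, W) = -5 (D(G, W) = 5*(-1) = -5)
((N(1)*(-5) - 5)/D(1, 38) + 185)**2 = ((1*(-5) - 5)/(-5) + 185)**2 = ((-5 - 5)*(-1/5) + 185)**2 = (-10*(-1/5) + 185)**2 = (2 + 185)**2 = 187**2 = 34969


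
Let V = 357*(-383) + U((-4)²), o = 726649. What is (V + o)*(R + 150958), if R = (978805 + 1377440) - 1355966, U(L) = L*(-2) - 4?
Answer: 679093984034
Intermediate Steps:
U(L) = -4 - 2*L (U(L) = -2*L - 4 = -4 - 2*L)
R = 1000279 (R = 2356245 - 1355966 = 1000279)
V = -136767 (V = 357*(-383) + (-4 - 2*(-4)²) = -136731 + (-4 - 2*16) = -136731 + (-4 - 32) = -136731 - 36 = -136767)
(V + o)*(R + 150958) = (-136767 + 726649)*(1000279 + 150958) = 589882*1151237 = 679093984034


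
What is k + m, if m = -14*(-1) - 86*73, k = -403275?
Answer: -409539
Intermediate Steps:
m = -6264 (m = 14 - 6278 = -6264)
k + m = -403275 - 6264 = -409539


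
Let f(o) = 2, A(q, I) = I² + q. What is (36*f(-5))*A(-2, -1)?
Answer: -72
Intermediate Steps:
A(q, I) = q + I²
(36*f(-5))*A(-2, -1) = (36*2)*(-2 + (-1)²) = 72*(-2 + 1) = 72*(-1) = -72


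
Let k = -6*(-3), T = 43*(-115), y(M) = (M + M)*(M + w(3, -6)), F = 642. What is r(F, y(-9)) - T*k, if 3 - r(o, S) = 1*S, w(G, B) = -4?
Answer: 88779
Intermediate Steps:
y(M) = 2*M*(-4 + M) (y(M) = (M + M)*(M - 4) = (2*M)*(-4 + M) = 2*M*(-4 + M))
T = -4945
k = 18
r(o, S) = 3 - S
r(F, y(-9)) - T*k = (3 - 2*(-9)*(-4 - 9)) - (-4945)*18 = (3 - 2*(-9)*(-13)) - 1*(-89010) = (3 - 1*234) + 89010 = (3 - 234) + 89010 = -231 + 89010 = 88779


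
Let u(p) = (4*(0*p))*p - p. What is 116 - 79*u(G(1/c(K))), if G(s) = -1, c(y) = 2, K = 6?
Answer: 37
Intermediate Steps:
u(p) = -p (u(p) = (4*0)*p - p = 0*p - p = 0 - p = -p)
116 - 79*u(G(1/c(K))) = 116 - (-79)*(-1) = 116 - 79*1 = 116 - 79 = 37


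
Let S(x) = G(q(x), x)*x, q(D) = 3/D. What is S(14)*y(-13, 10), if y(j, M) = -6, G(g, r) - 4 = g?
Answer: -354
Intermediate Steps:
G(g, r) = 4 + g
S(x) = x*(4 + 3/x) (S(x) = (4 + 3/x)*x = x*(4 + 3/x))
S(14)*y(-13, 10) = (3 + 4*14)*(-6) = (3 + 56)*(-6) = 59*(-6) = -354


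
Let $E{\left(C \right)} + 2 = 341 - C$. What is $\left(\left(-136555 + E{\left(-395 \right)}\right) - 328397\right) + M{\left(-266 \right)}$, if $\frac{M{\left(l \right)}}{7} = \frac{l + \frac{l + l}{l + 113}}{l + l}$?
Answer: $- \frac{142049651}{306} \approx -4.6421 \cdot 10^{5}$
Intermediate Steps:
$E{\left(C \right)} = 339 - C$ ($E{\left(C \right)} = -2 - \left(-341 + C\right) = 339 - C$)
$M{\left(l \right)} = \frac{7 \left(l + \frac{2 l}{113 + l}\right)}{2 l}$ ($M{\left(l \right)} = 7 \frac{l + \frac{l + l}{l + 113}}{l + l} = 7 \frac{l + \frac{2 l}{113 + l}}{2 l} = \frac{7 \left(l + \frac{2 l}{113 + l}\right)}{2 l}$)
$\left(\left(-136555 + E{\left(-395 \right)}\right) - 328397\right) + M{\left(-266 \right)} = \left(\left(-136555 + \left(339 - -395\right)\right) - 328397\right) + \frac{7 \left(115 - 266\right)}{2 \left(113 - 266\right)} = \left(\left(-136555 + \left(339 + 395\right)\right) - 328397\right) + \frac{7}{2} \frac{1}{-153} \left(-151\right) = \left(\left(-136555 + 734\right) - 328397\right) + \frac{7}{2} \left(- \frac{1}{153}\right) \left(-151\right) = \left(-135821 - 328397\right) + \frac{1057}{306} = -464218 + \frac{1057}{306} = - \frac{142049651}{306}$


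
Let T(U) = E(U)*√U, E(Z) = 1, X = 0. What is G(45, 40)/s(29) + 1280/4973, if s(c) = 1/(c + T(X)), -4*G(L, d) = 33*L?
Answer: -214157125/19892 ≈ -10766.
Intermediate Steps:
G(L, d) = -33*L/4
T(U) = √U (T(U) = 1*√U = √U)
s(c) = 1/c (s(c) = 1/(c + √0) = 1/(c + 0) = 1/c)
G(45, 40)/s(29) + 1280/4973 = (-33/4*45)/(1/29) + 1280/4973 = -1485/(4*1/29) + 1280*(1/4973) = -1485/4*29 + 1280/4973 = -43065/4 + 1280/4973 = -214157125/19892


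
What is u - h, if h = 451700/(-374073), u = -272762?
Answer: -102032447926/374073 ≈ -2.7276e+5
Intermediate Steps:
h = -451700/374073 (h = 451700*(-1/374073) = -451700/374073 ≈ -1.2075)
u - h = -272762 - 1*(-451700/374073) = -272762 + 451700/374073 = -102032447926/374073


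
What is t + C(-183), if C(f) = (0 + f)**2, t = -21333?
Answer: 12156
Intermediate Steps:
C(f) = f**2
t + C(-183) = -21333 + (-183)**2 = -21333 + 33489 = 12156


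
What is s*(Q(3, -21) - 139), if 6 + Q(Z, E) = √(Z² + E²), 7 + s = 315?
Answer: -44660 + 4620*√2 ≈ -38126.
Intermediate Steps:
s = 308 (s = -7 + 315 = 308)
Q(Z, E) = -6 + √(E² + Z²) (Q(Z, E) = -6 + √(Z² + E²) = -6 + √(E² + Z²))
s*(Q(3, -21) - 139) = 308*((-6 + √((-21)² + 3²)) - 139) = 308*((-6 + √(441 + 9)) - 139) = 308*((-6 + √450) - 139) = 308*((-6 + 15*√2) - 139) = 308*(-145 + 15*√2) = -44660 + 4620*√2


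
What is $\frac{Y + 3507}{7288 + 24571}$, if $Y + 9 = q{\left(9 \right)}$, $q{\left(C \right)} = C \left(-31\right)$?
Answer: $\frac{3219}{31859} \approx 0.10104$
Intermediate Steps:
$q{\left(C \right)} = - 31 C$
$Y = -288$ ($Y = -9 - 279 = -288$)
$\frac{Y + 3507}{7288 + 24571} = \frac{-288 + 3507}{7288 + 24571} = \frac{3219}{31859}$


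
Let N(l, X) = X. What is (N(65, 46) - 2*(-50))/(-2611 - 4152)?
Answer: -146/6763 ≈ -0.021588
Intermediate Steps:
(N(65, 46) - 2*(-50))/(-2611 - 4152) = (46 - 2*(-50))/(-2611 - 4152) = (46 + 100)/(-6763) = 146*(-1/6763) = -146/6763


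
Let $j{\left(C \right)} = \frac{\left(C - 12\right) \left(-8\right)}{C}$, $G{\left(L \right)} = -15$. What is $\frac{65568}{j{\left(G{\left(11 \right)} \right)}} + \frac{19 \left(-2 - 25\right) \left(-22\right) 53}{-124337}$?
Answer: $- \frac{1700237894}{373011} \approx -4558.1$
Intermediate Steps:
$j{\left(C \right)} = \frac{96 - 8 C}{C}$ ($j{\left(C \right)} = \frac{\left(-12 + C\right) \left(-8\right)}{C} = \frac{96 - 8 C}{C}$)
$\frac{65568}{j{\left(G{\left(11 \right)} \right)}} + \frac{19 \left(-2 - 25\right) \left(-22\right) 53}{-124337} = \frac{65568}{-8 + \frac{96}{-15}} + \frac{19 \left(-2 - 25\right) \left(-22\right) 53}{-124337} = \frac{65568}{-8 + 96 \left(- \frac{1}{15}\right)} + 19 \left(-2 - 25\right) \left(-22\right) 53 \left(- \frac{1}{124337}\right) = \frac{65568}{-8 - \frac{32}{5}} + 19 \left(\left(-27\right) \left(-22\right)\right) 53 \left(- \frac{1}{124337}\right) = \frac{65568}{- \frac{72}{5}} + 19 \cdot 594 \cdot 53 \left(- \frac{1}{124337}\right) = 65568 \left(- \frac{5}{72}\right) + 11286 \cdot 53 \left(- \frac{1}{124337}\right) = - \frac{13660}{3} + 598158 \left(- \frac{1}{124337}\right) = - \frac{13660}{3} - \frac{598158}{124337} = - \frac{1700237894}{373011}$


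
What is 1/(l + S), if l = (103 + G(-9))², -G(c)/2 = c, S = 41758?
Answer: 1/56399 ≈ 1.7731e-5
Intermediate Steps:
G(c) = -2*c
l = 14641 (l = (103 - 2*(-9))² = (103 + 18)² = 121² = 14641)
1/(l + S) = 1/(14641 + 41758) = 1/56399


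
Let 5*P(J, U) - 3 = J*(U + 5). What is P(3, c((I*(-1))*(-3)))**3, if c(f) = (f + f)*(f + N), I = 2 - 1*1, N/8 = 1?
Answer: 10077696/125 ≈ 80622.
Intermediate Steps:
N = 8 (N = 8*1 = 8)
I = 1 (I = 2 - 1 = 1)
c(f) = 2*f*(8 + f) (c(f) = (f + f)*(f + 8) = (2*f)*(8 + f) = 2*f*(8 + f))
P(J, U) = 3/5 + J*(5 + U)/5 (P(J, U) = 3/5 + (J*(U + 5))/5 = 3/5 + (J*(5 + U))/5 = 3/5 + J*(5 + U)/5)
P(3, c((I*(-1))*(-3)))**3 = (3/5 + 3 + (1/5)*3*(2*((1*(-1))*(-3))*(8 + (1*(-1))*(-3))))**3 = (3/5 + 3 + (1/5)*3*(2*(-1*(-3))*(8 - 1*(-3))))**3 = (3/5 + 3 + (1/5)*3*(2*3*(8 + 3)))**3 = (3/5 + 3 + (1/5)*3*(2*3*11))**3 = (3/5 + 3 + (1/5)*3*66)**3 = (3/5 + 3 + 198/5)**3 = (216/5)**3 = 10077696/125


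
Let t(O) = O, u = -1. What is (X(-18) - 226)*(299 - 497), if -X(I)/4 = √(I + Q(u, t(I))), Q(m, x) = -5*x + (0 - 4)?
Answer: 44748 + 1584*√17 ≈ 51279.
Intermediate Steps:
Q(m, x) = -4 - 5*x (Q(m, x) = -5*x - 4 = -4 - 5*x)
X(I) = -4*√(-4 - 4*I) (X(I) = -4*√(I + (-4 - 5*I)) = -4*√(-4 - 4*I))
(X(-18) - 226)*(299 - 497) = (-8*√(-1 - 1*(-18)) - 226)*(299 - 497) = (-8*√(-1 + 18) - 226)*(-198) = (-8*√17 - 226)*(-198) = (-226 - 8*√17)*(-198) = 44748 + 1584*√17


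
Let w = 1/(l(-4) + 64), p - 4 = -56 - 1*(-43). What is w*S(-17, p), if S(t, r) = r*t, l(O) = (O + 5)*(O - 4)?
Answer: 153/56 ≈ 2.7321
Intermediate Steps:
p = -9 (p = 4 + (-56 - 1*(-43)) = 4 + (-56 + 43) = 4 - 13 = -9)
l(O) = (-4 + O)*(5 + O) (l(O) = (5 + O)*(-4 + O) = (-4 + O)*(5 + O))
w = 1/56 (w = 1/((-20 - 4 + (-4)²) + 64) = 1/((-20 - 4 + 16) + 64) = 1/(-8 + 64) = 1/56 ≈ 0.017857)
w*S(-17, p) = (-9*(-17))/56 = (1/56)*153 = 153/56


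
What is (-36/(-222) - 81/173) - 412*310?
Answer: -817537679/6401 ≈ -1.2772e+5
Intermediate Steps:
(-36/(-222) - 81/173) - 412*310 = (-36*(-1/222) - 81*1/173) - 127720 = (6/37 - 81/173) - 127720 = -1959/6401 - 127720 = -817537679/6401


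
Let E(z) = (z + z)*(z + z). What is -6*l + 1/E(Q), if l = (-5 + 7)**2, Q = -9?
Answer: -7775/324 ≈ -23.997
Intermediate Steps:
E(z) = 4*z**2 (E(z) = (2*z)*(2*z) = 4*z**2)
l = 4 (l = 2**2 = 4)
-6*l + 1/E(Q) = -6*4 + 1/(4*(-9)**2) = -24 + 1/(4*81) = -24 + 1/324 = -7775/324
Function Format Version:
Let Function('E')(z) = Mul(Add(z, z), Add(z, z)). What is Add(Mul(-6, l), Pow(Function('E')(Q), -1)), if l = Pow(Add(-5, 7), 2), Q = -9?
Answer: Rational(-7775, 324) ≈ -23.997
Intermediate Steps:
Function('E')(z) = Mul(4, Pow(z, 2)) (Function('E')(z) = Mul(Mul(2, z), Mul(2, z)) = Mul(4, Pow(z, 2)))
l = 4 (l = Pow(2, 2) = 4)
Add(Mul(-6, l), Pow(Function('E')(Q), -1)) = Add(Mul(-6, 4), Pow(Mul(4, Pow(-9, 2)), -1)) = Add(-24, Pow(Mul(4, 81), -1)) = Add(-24, Pow(324, -1)) = Add(-24, Rational(1, 324)) = Rational(-7775, 324)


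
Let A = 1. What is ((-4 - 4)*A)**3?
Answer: -512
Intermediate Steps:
((-4 - 4)*A)**3 = ((-4 - 4)*1)**3 = (-8*1)**3 = (-8)**3 = -512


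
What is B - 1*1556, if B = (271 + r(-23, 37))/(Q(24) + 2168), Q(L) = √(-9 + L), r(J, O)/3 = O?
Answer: -7312697028/4700209 - 382*√15/4700209 ≈ -1555.8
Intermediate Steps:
r(J, O) = 3*O
B = 382/(2168 + √15) (B = (271 + 3*37)/(√(-9 + 24) + 2168) = (271 + 111)/(√15 + 2168) = 382/(2168 + √15) ≈ 0.17588)
B - 1*1556 = (828176/4700209 - 382*√15/4700209) - 1*1556 = (828176/4700209 - 382*√15/4700209) - 1556 = -7312697028/4700209 - 382*√15/4700209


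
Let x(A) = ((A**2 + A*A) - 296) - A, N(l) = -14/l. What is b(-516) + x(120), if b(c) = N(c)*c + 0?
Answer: 28370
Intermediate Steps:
b(c) = -14 (b(c) = (-14/c)*c + 0 = -14 + 0 = -14)
x(A) = -296 - A + 2*A**2 (x(A) = ((A**2 + A**2) - 296) - A = (2*A**2 - 296) - A = (-296 + 2*A**2) - A = -296 - A + 2*A**2)
b(-516) + x(120) = -14 + (-296 - 1*120 + 2*120**2) = -14 + (-296 - 120 + 2*14400) = -14 + (-296 - 120 + 28800) = -14 + 28384 = 28370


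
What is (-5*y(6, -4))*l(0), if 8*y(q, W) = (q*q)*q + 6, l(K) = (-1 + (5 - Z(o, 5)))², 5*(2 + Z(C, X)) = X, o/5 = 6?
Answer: -13875/4 ≈ -3468.8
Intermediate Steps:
o = 30 (o = 5*6 = 30)
Z(C, X) = -2 + X/5
l(K) = 25 (l(K) = (-1 + (5 - (-2 + (⅕)*5)))² = (-1 + (5 - (-2 + 1)))² = (-1 + (5 - 1*(-1)))² = (-1 + (5 + 1))² = (-1 + 6)² = 5² = 25)
y(q, W) = ¾ + q³/8 (y(q, W) = ((q*q)*q + 6)/8 = (q²*q + 6)/8 = (q³ + 6)/8 = (6 + q³)/8 = ¾ + q³/8)
(-5*y(6, -4))*l(0) = -5*(¾ + (⅛)*6³)*25 = -5*(¾ + (⅛)*216)*25 = -5*(¾ + 27)*25 = -5*111/4*25 = -555/4*25 = -13875/4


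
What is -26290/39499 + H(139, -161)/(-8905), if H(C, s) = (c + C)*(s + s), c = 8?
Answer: 1635533216/351738595 ≈ 4.6499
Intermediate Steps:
H(C, s) = 2*s*(8 + C) (H(C, s) = (8 + C)*(s + s) = (8 + C)*(2*s) = 2*s*(8 + C))
-26290/39499 + H(139, -161)/(-8905) = -26290/39499 + (2*(-161)*(8 + 139))/(-8905) = -26290*1/39499 + (2*(-161)*147)*(-1/8905) = -26290/39499 - 47334*(-1/8905) = -26290/39499 + 47334/8905 = 1635533216/351738595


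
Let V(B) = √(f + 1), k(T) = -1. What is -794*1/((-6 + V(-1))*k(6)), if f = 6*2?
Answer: -4764/23 - 794*√13/23 ≈ -331.60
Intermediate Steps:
f = 12
V(B) = √13 (V(B) = √(12 + 1) = √13)
-794*1/((-6 + V(-1))*k(6)) = -794*(-1/(-6 + √13)) = -794/(6 - √13)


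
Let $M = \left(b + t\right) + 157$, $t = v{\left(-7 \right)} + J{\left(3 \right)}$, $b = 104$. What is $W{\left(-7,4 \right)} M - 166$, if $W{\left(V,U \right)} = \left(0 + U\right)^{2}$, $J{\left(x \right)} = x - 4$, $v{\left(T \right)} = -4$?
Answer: $3930$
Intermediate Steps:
$J{\left(x \right)} = -4 + x$ ($J{\left(x \right)} = x - 4 = -4 + x$)
$t = -5$ ($t = -4 + \left(-4 + 3\right) = -4 - 1 = -5$)
$W{\left(V,U \right)} = U^{2}$
$M = 256$ ($M = \left(104 - 5\right) + 157 = 99 + 157 = 256$)
$W{\left(-7,4 \right)} M - 166 = 4^{2} \cdot 256 - 166 = 16 \cdot 256 - 166 = 4096 - 166 = 3930$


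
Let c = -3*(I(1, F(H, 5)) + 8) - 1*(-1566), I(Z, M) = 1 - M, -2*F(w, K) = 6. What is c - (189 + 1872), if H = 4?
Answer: -531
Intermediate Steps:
F(w, K) = -3 (F(w, K) = -½*6 = -3)
c = 1530 (c = -3*((1 - 1*(-3)) + 8) - 1*(-1566) = -3*((1 + 3) + 8) + 1566 = -3*(4 + 8) + 1566 = -3*12 + 1566 = -36 + 1566 = 1530)
c - (189 + 1872) = 1530 - (189 + 1872) = 1530 - 1*2061 = 1530 - 2061 = -531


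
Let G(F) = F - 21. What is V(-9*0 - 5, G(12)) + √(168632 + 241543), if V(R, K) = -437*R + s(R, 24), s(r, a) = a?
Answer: 2209 + 15*√1823 ≈ 2849.4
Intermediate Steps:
G(F) = -21 + F
V(R, K) = 24 - 437*R (V(R, K) = -437*R + 24 = 24 - 437*R)
V(-9*0 - 5, G(12)) + √(168632 + 241543) = (24 - 437*(-9*0 - 5)) + √(168632 + 241543) = (24 - 437*(0 - 5)) + √410175 = (24 - 437*(-5)) + 15*√1823 = (24 + 2185) + 15*√1823 = 2209 + 15*√1823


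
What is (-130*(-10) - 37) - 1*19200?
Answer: -17937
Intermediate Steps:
(-130*(-10) - 37) - 1*19200 = (-26*(-50) - 37) - 19200 = (1300 - 37) - 19200 = 1263 - 19200 = -17937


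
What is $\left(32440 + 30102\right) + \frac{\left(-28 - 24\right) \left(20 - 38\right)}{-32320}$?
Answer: $\frac{252669563}{4040} \approx 62542.0$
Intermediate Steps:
$\left(32440 + 30102\right) + \frac{\left(-28 - 24\right) \left(20 - 38\right)}{-32320} = 62542 + - 52 \left(20 - 38\right) \left(- \frac{1}{32320}\right) = 62542 + \left(-52\right) \left(-18\right) \left(- \frac{1}{32320}\right) = 62542 + 936 \left(- \frac{1}{32320}\right) = 62542 - \frac{117}{4040} = \frac{252669563}{4040}$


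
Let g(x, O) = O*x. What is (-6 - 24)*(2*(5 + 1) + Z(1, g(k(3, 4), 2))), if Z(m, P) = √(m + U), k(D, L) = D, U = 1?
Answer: -360 - 30*√2 ≈ -402.43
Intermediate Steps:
Z(m, P) = √(1 + m) (Z(m, P) = √(m + 1) = √(1 + m))
(-6 - 24)*(2*(5 + 1) + Z(1, g(k(3, 4), 2))) = (-6 - 24)*(2*(5 + 1) + √(1 + 1)) = -30*(2*6 + √2) = -30*(12 + √2) = -360 - 30*√2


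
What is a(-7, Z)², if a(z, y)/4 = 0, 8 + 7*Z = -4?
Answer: 0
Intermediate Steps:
Z = -12/7 (Z = -8/7 + (⅐)*(-4) = -8/7 - 4/7 = -12/7 ≈ -1.7143)
a(z, y) = 0 (a(z, y) = 4*0 = 0)
a(-7, Z)² = 0² = 0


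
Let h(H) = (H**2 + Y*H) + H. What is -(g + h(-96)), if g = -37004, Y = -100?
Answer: 18284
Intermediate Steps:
h(H) = H**2 - 99*H (h(H) = (H**2 - 100*H) + H = H**2 - 99*H)
-(g + h(-96)) = -(-37004 - 96*(-99 - 96)) = -(-37004 - 96*(-195)) = -(-37004 + 18720) = -1*(-18284) = 18284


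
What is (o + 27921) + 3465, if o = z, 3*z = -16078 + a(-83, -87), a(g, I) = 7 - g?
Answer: 78170/3 ≈ 26057.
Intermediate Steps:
z = -15988/3 (z = (-16078 + (7 - 1*(-83)))/3 = (-16078 + (7 + 83))/3 = (-16078 + 90)/3 = (1/3)*(-15988) = -15988/3 ≈ -5329.3)
o = -15988/3 ≈ -5329.3
(o + 27921) + 3465 = (-15988/3 + 27921) + 3465 = 67775/3 + 3465 = 78170/3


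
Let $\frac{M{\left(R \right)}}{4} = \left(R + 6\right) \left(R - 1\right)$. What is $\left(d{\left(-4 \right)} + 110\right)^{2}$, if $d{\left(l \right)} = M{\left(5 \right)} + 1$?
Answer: $82369$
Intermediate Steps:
$M{\left(R \right)} = 4 \left(-1 + R\right) \left(6 + R\right)$ ($M{\left(R \right)} = 4 \left(R + 6\right) \left(R - 1\right) = 4 \left(6 + R\right) \left(-1 + R\right) = 4 \left(-1 + R\right) \left(6 + R\right)$)
$d{\left(l \right)} = 177$ ($d{\left(l \right)} = \left(-24 + 4 \cdot 5^{2} + 20 \cdot 5\right) + 1 = \left(-24 + 4 \cdot 25 + 100\right) + 1 = \left(-24 + 100 + 100\right) + 1 = 176 + 1 = 177$)
$\left(d{\left(-4 \right)} + 110\right)^{2} = \left(177 + 110\right)^{2} = 287^{2} = 82369$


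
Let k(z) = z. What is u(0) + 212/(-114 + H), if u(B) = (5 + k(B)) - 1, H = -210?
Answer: 271/81 ≈ 3.3457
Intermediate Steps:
u(B) = 4 + B (u(B) = (5 + B) - 1 = 4 + B)
u(0) + 212/(-114 + H) = (4 + 0) + 212/(-114 - 210) = 4 + 212/(-324) = 4 + 212*(-1/324) = 4 - 53/81 = 271/81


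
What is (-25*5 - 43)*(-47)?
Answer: 7896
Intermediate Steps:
(-25*5 - 43)*(-47) = (-5*25 - 43)*(-47) = (-125 - 43)*(-47) = -168*(-47) = 7896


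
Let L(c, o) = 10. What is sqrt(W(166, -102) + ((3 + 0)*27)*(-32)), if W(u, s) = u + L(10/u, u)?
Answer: 4*I*sqrt(151) ≈ 49.153*I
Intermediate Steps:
W(u, s) = 10 + u (W(u, s) = u + 10 = 10 + u)
sqrt(W(166, -102) + ((3 + 0)*27)*(-32)) = sqrt((10 + 166) + ((3 + 0)*27)*(-32)) = sqrt(176 + (3*27)*(-32)) = sqrt(176 + 81*(-32)) = sqrt(176 - 2592) = sqrt(-2416) = 4*I*sqrt(151)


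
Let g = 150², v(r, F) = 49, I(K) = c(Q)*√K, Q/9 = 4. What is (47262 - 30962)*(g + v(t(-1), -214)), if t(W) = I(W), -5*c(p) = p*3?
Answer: 367548700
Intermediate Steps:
Q = 36 (Q = 9*4 = 36)
c(p) = -3*p/5 (c(p) = -p*3/5 = -3*p/5)
I(K) = -108*√K/5 (I(K) = (-⅗*36)*√K = -108*√K/5)
t(W) = -108*√W/5
g = 22500
(47262 - 30962)*(g + v(t(-1), -214)) = (47262 - 30962)*(22500 + 49) = 16300*22549 = 367548700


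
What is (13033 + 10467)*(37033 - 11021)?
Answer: 611282000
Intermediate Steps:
(13033 + 10467)*(37033 - 11021) = 23500*26012 = 611282000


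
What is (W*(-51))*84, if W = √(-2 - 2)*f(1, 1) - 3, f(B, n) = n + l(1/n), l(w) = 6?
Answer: 12852 - 59976*I ≈ 12852.0 - 59976.0*I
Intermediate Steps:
f(B, n) = 6 + n (f(B, n) = n + 6 = 6 + n)
W = -3 + 14*I (W = √(-2 - 2)*(6 + 1) - 3 = √(-4)*7 - 3 = (2*I)*7 - 3 = 14*I - 3 = -3 + 14*I ≈ -3.0 + 14.0*I)
(W*(-51))*84 = ((-3 + 14*I)*(-51))*84 = (153 - 714*I)*84 = 12852 - 59976*I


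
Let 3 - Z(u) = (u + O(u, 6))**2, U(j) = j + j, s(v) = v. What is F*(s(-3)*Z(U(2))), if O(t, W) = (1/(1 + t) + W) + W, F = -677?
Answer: -13173066/25 ≈ -5.2692e+5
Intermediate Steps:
O(t, W) = 1/(1 + t) + 2*W (O(t, W) = (W + 1/(1 + t)) + W = 1/(1 + t) + 2*W)
U(j) = 2*j
Z(u) = 3 - (u + (13 + 12*u)/(1 + u))**2 (Z(u) = 3 - (u + (1 + 2*6 + 2*6*u)/(1 + u))**2 = 3 - (u + (1 + 12 + 12*u)/(1 + u))**2 = 3 - (u + (13 + 12*u)/(1 + u))**2)
F*(s(-3)*Z(U(2))) = -(-2031)*(3 - (13 + (2*2)**2 + 13*(2*2))**2/(1 + 2*2)**2) = -(-2031)*(3 - (13 + 4**2 + 13*4)**2/(1 + 4)**2) = -(-2031)*(3 - 1*(13 + 16 + 52)**2/5**2) = -(-2031)*(3 - 1*1/25*81**2) = -(-2031)*(3 - 1*1/25*6561) = -(-2031)*(3 - 6561/25) = -(-2031)*(-6486)/25 = -677*19458/25 = -13173066/25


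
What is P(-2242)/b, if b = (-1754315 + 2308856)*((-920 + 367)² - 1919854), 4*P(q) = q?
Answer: 19/30340817910 ≈ 6.2622e-10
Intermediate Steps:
P(q) = q/4
b = -895054128345 (b = 554541*((-553)² - 1919854) = 554541*(305809 - 1919854) = 554541*(-1614045) = -895054128345)
P(-2242)/b = ((¼)*(-2242))/(-895054128345) = -1121/2*(-1/895054128345) = 19/30340817910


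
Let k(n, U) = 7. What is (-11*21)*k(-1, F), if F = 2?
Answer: -1617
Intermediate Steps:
(-11*21)*k(-1, F) = -11*21*7 = -231*7 = -1617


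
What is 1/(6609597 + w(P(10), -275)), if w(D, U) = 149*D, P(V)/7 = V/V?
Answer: 1/6610640 ≈ 1.5127e-7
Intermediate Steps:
P(V) = 7 (P(V) = 7*(V/V) = 7*1 = 7)
1/(6609597 + w(P(10), -275)) = 1/(6609597 + 149*7) = 1/(6609597 + 1043) = 1/6610640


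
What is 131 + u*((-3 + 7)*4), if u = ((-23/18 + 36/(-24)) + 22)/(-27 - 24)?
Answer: 57361/459 ≈ 124.97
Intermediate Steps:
u = -173/459 (u = ((-23*1/18 + 36*(-1/24)) + 22)/(-51) = ((-23/18 - 3/2) + 22)*(-1/51) = (-25/9 + 22)*(-1/51) = (173/9)*(-1/51) = -173/459 ≈ -0.37691)
131 + u*((-3 + 7)*4) = 131 - 173*(-3 + 7)*4/459 = 131 - 692*4/459 = 131 - 173/459*16 = 131 - 2768/459 = 57361/459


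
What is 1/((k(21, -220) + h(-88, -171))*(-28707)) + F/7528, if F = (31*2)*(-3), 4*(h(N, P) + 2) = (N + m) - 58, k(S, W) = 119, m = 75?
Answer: -1059906203/42897099756 ≈ -0.024708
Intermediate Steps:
h(N, P) = 9/4 + N/4 (h(N, P) = -2 + ((N + 75) - 58)/4 = -2 + ((75 + N) - 58)/4 = -2 + (17 + N)/4 = -2 + (17/4 + N/4) = 9/4 + N/4)
F = -186 (F = 62*(-3) = -186)
1/((k(21, -220) + h(-88, -171))*(-28707)) + F/7528 = 1/((119 + (9/4 + (¼)*(-88)))*(-28707)) - 186/7528 = -1/28707/(119 + (9/4 - 22)) - 186*1/7528 = -1/28707/(119 - 79/4) - 93/3764 = -1/28707/(397/4) - 93/3764 = (4/397)*(-1/28707) - 93/3764 = -4/11396679 - 93/3764 = -1059906203/42897099756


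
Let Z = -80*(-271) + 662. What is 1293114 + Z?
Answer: 1315456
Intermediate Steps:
Z = 22342 (Z = 21680 + 662 = 22342)
1293114 + Z = 1293114 + 22342 = 1315456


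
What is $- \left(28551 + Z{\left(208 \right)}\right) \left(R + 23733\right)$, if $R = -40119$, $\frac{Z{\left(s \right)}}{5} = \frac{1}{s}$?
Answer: $\frac{48655056309}{104} \approx 4.6784 \cdot 10^{8}$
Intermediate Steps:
$Z{\left(s \right)} = \frac{5}{s}$
$- \left(28551 + Z{\left(208 \right)}\right) \left(R + 23733\right) = - \left(28551 + \frac{5}{208}\right) \left(-40119 + 23733\right) = - \left(28551 + 5 \cdot \frac{1}{208}\right) \left(-16386\right) = - \left(28551 + \frac{5}{208}\right) \left(-16386\right) = - \frac{5938613 \left(-16386\right)}{208} = \left(-1\right) \left(- \frac{48655056309}{104}\right) = \frac{48655056309}{104}$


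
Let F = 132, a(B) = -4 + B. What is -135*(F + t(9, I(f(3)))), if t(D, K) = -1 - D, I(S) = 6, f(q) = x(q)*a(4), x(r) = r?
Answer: -16470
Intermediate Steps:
f(q) = 0 (f(q) = q*(-4 + 4) = q*0 = 0)
-135*(F + t(9, I(f(3)))) = -135*(132 + (-1 - 1*9)) = -135*(132 + (-1 - 9)) = -135*(132 - 10) = -135*122 = -16470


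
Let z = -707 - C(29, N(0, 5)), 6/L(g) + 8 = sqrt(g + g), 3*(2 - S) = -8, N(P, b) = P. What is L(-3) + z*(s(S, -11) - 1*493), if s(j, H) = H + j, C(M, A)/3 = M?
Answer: 41629348/105 - 3*I*sqrt(6)/35 ≈ 3.9647e+5 - 0.20996*I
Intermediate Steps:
C(M, A) = 3*M
S = 14/3 (S = 2 - 1/3*(-8) = 2 + 8/3 = 14/3 ≈ 4.6667)
L(g) = 6/(-8 + sqrt(2)*sqrt(g)) (L(g) = 6/(-8 + sqrt(g + g)) = 6/(-8 + sqrt(2*g)) = 6/(-8 + sqrt(2)*sqrt(g)))
z = -794 (z = -707 - 3*29 = -707 - 1*87 = -707 - 87 = -794)
L(-3) + z*(s(S, -11) - 1*493) = 6/(-8 + sqrt(2)*sqrt(-3)) - 794*((-11 + 14/3) - 1*493) = 6/(-8 + sqrt(2)*(I*sqrt(3))) - 794*(-19/3 - 493) = 6/(-8 + I*sqrt(6)) - 794*(-1498/3) = 6/(-8 + I*sqrt(6)) + 1189412/3 = 1189412/3 + 6/(-8 + I*sqrt(6))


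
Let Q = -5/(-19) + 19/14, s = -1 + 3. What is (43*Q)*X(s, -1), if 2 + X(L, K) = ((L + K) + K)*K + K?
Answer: -55599/266 ≈ -209.02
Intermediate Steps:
s = 2
Q = 431/266 (Q = -5*(-1/19) + 19*(1/14) = 5/19 + 19/14 = 431/266 ≈ 1.6203)
X(L, K) = -2 + K + K*(L + 2*K) (X(L, K) = -2 + (((L + K) + K)*K + K) = -2 + (((K + L) + K)*K + K) = -2 + ((L + 2*K)*K + K) = -2 + (K*(L + 2*K) + K) = -2 + (K + K*(L + 2*K)) = -2 + K + K*(L + 2*K))
(43*Q)*X(s, -1) = (43*(431/266))*(-2 - 1 + 2*(-1)**2 - 1*2) = 18533*(-2 - 1 + 2*1 - 2)/266 = 18533*(-2 - 1 + 2 - 2)/266 = (18533/266)*(-3) = -55599/266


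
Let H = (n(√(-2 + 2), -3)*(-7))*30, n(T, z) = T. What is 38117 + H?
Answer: 38117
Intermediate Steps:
H = 0 (H = (√(-2 + 2)*(-7))*30 = (√0*(-7))*30 = (0*(-7))*30 = 0*30 = 0)
38117 + H = 38117 + 0 = 38117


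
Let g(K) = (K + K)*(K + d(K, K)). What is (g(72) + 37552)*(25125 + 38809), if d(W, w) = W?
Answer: 3726584992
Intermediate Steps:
g(K) = 4*K**2 (g(K) = (K + K)*(K + K) = (2*K)*(2*K) = 4*K**2)
(g(72) + 37552)*(25125 + 38809) = (4*72**2 + 37552)*(25125 + 38809) = (4*5184 + 37552)*63934 = (20736 + 37552)*63934 = 58288*63934 = 3726584992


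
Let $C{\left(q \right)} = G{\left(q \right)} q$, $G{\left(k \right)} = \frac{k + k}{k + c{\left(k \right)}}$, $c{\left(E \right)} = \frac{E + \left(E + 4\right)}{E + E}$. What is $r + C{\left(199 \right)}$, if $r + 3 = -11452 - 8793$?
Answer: $- \frac{395074849}{19901} \approx -19852.0$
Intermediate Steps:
$c{\left(E \right)} = \frac{4 + 2 E}{2 E}$ ($c{\left(E \right)} = \frac{E + \left(4 + E\right)}{2 E} = \left(4 + 2 E\right) \frac{1}{2 E} = \frac{4 + 2 E}{2 E}$)
$r = -20248$ ($r = -3 - 20245 = -20248$)
$G{\left(k \right)} = \frac{2 k}{k + \frac{2 + k}{k}}$ ($G{\left(k \right)} = \frac{k + k}{k + \frac{2 + k}{k}} = \frac{2 k}{k + \frac{2 + k}{k}}$)
$C{\left(q \right)} = \frac{2 q^{3}}{2 + q + q^{2}}$ ($C{\left(q \right)} = \frac{2 q^{2}}{2 + q + q^{2}} q = \frac{2 q^{3}}{2 + q + q^{2}}$)
$r + C{\left(199 \right)} = -20248 + \frac{2 \cdot 199^{3}}{2 + 199 + 199^{2}} = -20248 + 2 \cdot 7880599 \frac{1}{2 + 199 + 39601} = -20248 + 2 \cdot 7880599 \cdot \frac{1}{39802} = -20248 + \frac{7880599}{19901} = - \frac{395074849}{19901}$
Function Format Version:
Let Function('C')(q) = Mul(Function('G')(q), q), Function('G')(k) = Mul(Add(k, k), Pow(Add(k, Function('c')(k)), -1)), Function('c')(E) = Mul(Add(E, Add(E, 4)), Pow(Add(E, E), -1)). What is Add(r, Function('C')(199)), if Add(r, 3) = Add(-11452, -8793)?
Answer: Rational(-395074849, 19901) ≈ -19852.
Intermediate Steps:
Function('c')(E) = Mul(Rational(1, 2), Pow(E, -1), Add(4, Mul(2, E))) (Function('c')(E) = Mul(Add(E, Add(4, E)), Pow(Mul(2, E), -1)) = Mul(Add(4, Mul(2, E)), Mul(Rational(1, 2), Pow(E, -1))) = Mul(Rational(1, 2), Pow(E, -1), Add(4, Mul(2, E))))
r = -20248 (r = Add(-3, Add(-11452, -8793)) = Add(-3, -20245) = -20248)
Function('G')(k) = Mul(2, k, Pow(Add(k, Mul(Pow(k, -1), Add(2, k))), -1)) (Function('G')(k) = Mul(Add(k, k), Pow(Add(k, Mul(Pow(k, -1), Add(2, k))), -1)) = Mul(Mul(2, k), Pow(Add(k, Mul(Pow(k, -1), Add(2, k))), -1)) = Mul(2, k, Pow(Add(k, Mul(Pow(k, -1), Add(2, k))), -1)))
Function('C')(q) = Mul(2, Pow(q, 3), Pow(Add(2, q, Pow(q, 2)), -1)) (Function('C')(q) = Mul(Mul(2, Pow(q, 2), Pow(Add(2, q, Pow(q, 2)), -1)), q) = Mul(2, Pow(q, 3), Pow(Add(2, q, Pow(q, 2)), -1)))
Add(r, Function('C')(199)) = Add(-20248, Mul(2, Pow(199, 3), Pow(Add(2, 199, Pow(199, 2)), -1))) = Add(-20248, Mul(2, 7880599, Pow(Add(2, 199, 39601), -1))) = Add(-20248, Mul(2, 7880599, Pow(39802, -1))) = Add(-20248, Mul(2, 7880599, Rational(1, 39802))) = Add(-20248, Rational(7880599, 19901)) = Rational(-395074849, 19901)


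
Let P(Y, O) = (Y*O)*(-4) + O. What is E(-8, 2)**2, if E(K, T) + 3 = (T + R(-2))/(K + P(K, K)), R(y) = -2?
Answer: 9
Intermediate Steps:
P(Y, O) = O - 4*O*Y (P(Y, O) = (O*Y)*(-4) + O = -4*O*Y + O = O - 4*O*Y)
E(K, T) = -3 + (-2 + T)/(K + K*(1 - 4*K)) (E(K, T) = -3 + (T - 2)/(K + K*(1 - 4*K)) = -3 + (-2 + T)/(K + K*(1 - 4*K)))
E(-8, 2)**2 = ((1/2)*(2 - 1*2 - 12*(-8)**2 + 6*(-8))/(-8*(-1 + 2*(-8))))**2 = ((1/2)*(-1/8)*(2 - 2 - 12*64 - 48)/(-1 - 16))**2 = ((1/2)*(-1/8)*(2 - 2 - 768 - 48)/(-17))**2 = ((1/2)*(-1/8)*(-1/17)*(-816))**2 = (-3)**2 = 9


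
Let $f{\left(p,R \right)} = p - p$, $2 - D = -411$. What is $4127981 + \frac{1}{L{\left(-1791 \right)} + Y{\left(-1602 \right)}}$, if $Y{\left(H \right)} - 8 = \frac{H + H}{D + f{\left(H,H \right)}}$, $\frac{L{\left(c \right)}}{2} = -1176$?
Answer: $\frac{4009408873343}{971276} \approx 4.128 \cdot 10^{6}$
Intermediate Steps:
$D = 413$ ($D = 2 - -411 = 2 + 411 = 413$)
$f{\left(p,R \right)} = 0$
$L{\left(c \right)} = -2352$ ($L{\left(c \right)} = 2 \left(-1176\right) = -2352$)
$Y{\left(H \right)} = 8 + \frac{2 H}{413}$ ($Y{\left(H \right)} = 8 + \frac{H + H}{413 + 0} = 8 + \frac{2 H}{413}$)
$4127981 + \frac{1}{L{\left(-1791 \right)} + Y{\left(-1602 \right)}} = 4127981 + \frac{1}{-2352 + \left(8 + \frac{2}{413} \left(-1602\right)\right)} = 4127981 + \frac{1}{-2352 + \left(8 - \frac{3204}{413}\right)} = 4127981 + \frac{1}{-2352 + \frac{100}{413}} = 4127981 + \frac{1}{- \frac{971276}{413}} = 4127981 - \frac{413}{971276} = \frac{4009408873343}{971276}$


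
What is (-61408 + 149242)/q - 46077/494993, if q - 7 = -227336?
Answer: -53951853495/112526263697 ≈ -0.47946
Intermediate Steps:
q = -227329 (q = 7 - 227336 = -227329)
(-61408 + 149242)/q - 46077/494993 = (-61408 + 149242)/(-227329) - 46077/494993 = 87834*(-1/227329) - 46077*1/494993 = -87834/227329 - 46077/494993 = -53951853495/112526263697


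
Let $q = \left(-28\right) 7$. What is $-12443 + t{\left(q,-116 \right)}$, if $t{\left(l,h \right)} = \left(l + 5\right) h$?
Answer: $9713$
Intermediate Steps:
$q = -196$
$t{\left(l,h \right)} = h \left(5 + l\right)$ ($t{\left(l,h \right)} = \left(5 + l\right) h = h \left(5 + l\right)$)
$-12443 + t{\left(q,-116 \right)} = -12443 - 116 \left(5 - 196\right) = -12443 - -22156 = -12443 + 22156 = 9713$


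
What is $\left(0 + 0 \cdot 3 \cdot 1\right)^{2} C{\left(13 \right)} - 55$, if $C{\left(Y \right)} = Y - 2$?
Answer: $-55$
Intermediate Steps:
$C{\left(Y \right)} = -2 + Y$
$\left(0 + 0 \cdot 3 \cdot 1\right)^{2} C{\left(13 \right)} - 55 = \left(0 + 0 \cdot 3 \cdot 1\right)^{2} \left(-2 + 13\right) - 55 = \left(0 + 0 \cdot 1\right)^{2} \cdot 11 - 55 = \left(0 + 0\right)^{2} \cdot 11 - 55 = 0^{2} \cdot 11 - 55 = 0 \cdot 11 - 55 = 0 - 55 = -55$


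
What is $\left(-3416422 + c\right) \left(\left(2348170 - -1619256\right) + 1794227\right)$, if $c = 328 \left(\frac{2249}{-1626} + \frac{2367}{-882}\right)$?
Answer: $- \frac{261489053969994194}{13279} \approx -1.9692 \cdot 10^{13}$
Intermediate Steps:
$c = - \frac{53139280}{39837}$ ($c = 328 \left(2249 \left(- \frac{1}{1626}\right) + 2367 \left(- \frac{1}{882}\right)\right) = 328 \left(- \frac{2249}{1626} - \frac{263}{98}\right) = 328 \left(- \frac{162010}{39837}\right) = - \frac{53139280}{39837} \approx -1333.9$)
$\left(-3416422 + c\right) \left(\left(2348170 - -1619256\right) + 1794227\right) = \left(-3416422 - \frac{53139280}{39837}\right) \left(\left(2348170 - -1619256\right) + 1794227\right) = - \frac{136153142494 \left(\left(2348170 + 1619256\right) + 1794227\right)}{39837} = - \frac{136153142494 \left(3967426 + 1794227\right)}{39837} = \left(- \frac{136153142494}{39837}\right) 5761653 = - \frac{261489053969994194}{13279}$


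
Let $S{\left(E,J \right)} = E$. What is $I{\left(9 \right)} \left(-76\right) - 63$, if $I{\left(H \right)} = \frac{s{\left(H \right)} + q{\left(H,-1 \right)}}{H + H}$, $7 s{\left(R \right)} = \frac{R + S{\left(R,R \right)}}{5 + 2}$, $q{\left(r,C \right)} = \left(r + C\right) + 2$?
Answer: $- \frac{47087}{441} \approx -106.77$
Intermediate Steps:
$q{\left(r,C \right)} = 2 + C + r$ ($q{\left(r,C \right)} = \left(C + r\right) + 2 = 2 + C + r$)
$s{\left(R \right)} = \frac{2 R}{49}$ ($s{\left(R \right)} = \frac{\left(R + R\right) \frac{1}{5 + 2}}{7} = \frac{2 R \frac{1}{7}}{7} = \frac{\frac{2}{7} R}{7} = \frac{2 R}{49}$)
$I{\left(H \right)} = \frac{1 + \frac{51 H}{49}}{2 H}$ ($I{\left(H \right)} = \frac{\frac{2 H}{49} + \left(2 - 1 + H\right)}{H + H} = \frac{\frac{2 H}{49} + \left(1 + H\right)}{2 H} = \left(1 + \frac{51 H}{49}\right) \frac{1}{2 H} = \frac{1 + \frac{51 H}{49}}{2 H}$)
$I{\left(9 \right)} \left(-76\right) - 63 = \frac{49 + 51 \cdot 9}{98 \cdot 9} \left(-76\right) - 63 = \frac{1}{98} \cdot \frac{1}{9} \left(49 + 459\right) \left(-76\right) - 63 = \frac{1}{98} \cdot \frac{1}{9} \cdot 508 \left(-76\right) - 63 = \frac{254}{441} \left(-76\right) - 63 = - \frac{19304}{441} - 63 = - \frac{47087}{441}$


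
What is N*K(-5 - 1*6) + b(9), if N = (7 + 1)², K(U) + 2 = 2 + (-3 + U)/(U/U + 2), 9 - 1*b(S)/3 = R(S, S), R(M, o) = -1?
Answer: -806/3 ≈ -268.67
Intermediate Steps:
b(S) = 30 (b(S) = 27 - 3*(-1) = 27 + 3 = 30)
K(U) = -1 + U/3 (K(U) = -2 + (2 + (-3 + U)/(U/U + 2)) = -2 + (2 + (-3 + U)/(1 + 2)) = -2 + (2 + (-3 + U)/3) = -2 + (2 + (-3 + U)*(⅓)) = -2 + (2 + (-1 + U/3)) = -2 + (1 + U/3) = -1 + U/3)
N = 64 (N = 8² = 64)
N*K(-5 - 1*6) + b(9) = 64*(-1 + (-5 - 1*6)/3) + 30 = 64*(-1 + (-5 - 6)/3) + 30 = 64*(-1 + (⅓)*(-11)) + 30 = 64*(-1 - 11/3) + 30 = 64*(-14/3) + 30 = -896/3 + 30 = -806/3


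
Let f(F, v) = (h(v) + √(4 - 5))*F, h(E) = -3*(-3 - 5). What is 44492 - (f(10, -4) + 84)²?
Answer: -60384 - 6480*I ≈ -60384.0 - 6480.0*I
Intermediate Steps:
h(E) = 24 (h(E) = -3*(-8) = 24)
f(F, v) = F*(24 + I) (f(F, v) = (24 + √(4 - 5))*F = (24 + √(-1))*F = (24 + I)*F = F*(24 + I))
44492 - (f(10, -4) + 84)² = 44492 - (10*(24 + I) + 84)² = 44492 - ((240 + 10*I) + 84)² = 44492 - (324 + 10*I)²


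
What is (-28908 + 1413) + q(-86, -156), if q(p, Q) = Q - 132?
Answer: -27783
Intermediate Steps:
q(p, Q) = -132 + Q
(-28908 + 1413) + q(-86, -156) = (-28908 + 1413) + (-132 - 156) = -27495 - 288 = -27783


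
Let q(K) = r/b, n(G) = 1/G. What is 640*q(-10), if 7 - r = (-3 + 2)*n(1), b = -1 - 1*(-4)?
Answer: 5120/3 ≈ 1706.7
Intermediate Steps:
b = 3 (b = -1 + 4 = 3)
n(G) = 1/G
r = 8 (r = 7 - (-3 + 2)/1 = 7 - (-1) = 7 - 1*(-1) = 7 + 1 = 8)
q(K) = 8/3
640*q(-10) = 640*(8/3) = 5120/3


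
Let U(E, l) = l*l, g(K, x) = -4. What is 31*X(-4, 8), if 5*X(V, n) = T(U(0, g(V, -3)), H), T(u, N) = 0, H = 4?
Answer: 0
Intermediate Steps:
U(E, l) = l**2
X(V, n) = 0 (X(V, n) = (1/5)*0 = 0)
31*X(-4, 8) = 31*0 = 0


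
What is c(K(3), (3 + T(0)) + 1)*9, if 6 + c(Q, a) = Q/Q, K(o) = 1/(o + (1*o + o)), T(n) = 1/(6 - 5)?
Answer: -45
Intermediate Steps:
T(n) = 1 (T(n) = 1/1 = 1)
K(o) = 1/(3*o) (K(o) = 1/(o + (o + o)) = 1/(o + 2*o) = 1/(3*o))
c(Q, a) = -5 (c(Q, a) = -6 + Q/Q = -6 + 1 = -5)
c(K(3), (3 + T(0)) + 1)*9 = -5*9 = -45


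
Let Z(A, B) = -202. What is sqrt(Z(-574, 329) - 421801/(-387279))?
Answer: I*sqrt(3348180016267)/129093 ≈ 14.174*I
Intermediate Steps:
sqrt(Z(-574, 329) - 421801/(-387279)) = sqrt(-202 - 421801/(-387279)) = sqrt(-202 - 421801*(-1/387279)) = sqrt(-202 + 421801/387279) = sqrt(-77808557/387279) = I*sqrt(3348180016267)/129093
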